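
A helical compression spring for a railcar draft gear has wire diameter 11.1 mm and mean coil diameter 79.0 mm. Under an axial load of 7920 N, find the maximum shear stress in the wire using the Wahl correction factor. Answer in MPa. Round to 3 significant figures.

Spring index C = D/d = 79.0/11.1 = 7.1171
K_W = (4C−1)/(4C−4) + 0.615/C = 27.468/24.468 + 0.0864 = 1.2090
τ₀ = 8FD/(πd³) = 8·7920·79.0/(π·11.1³) = 5.00544e+06/4296.5 = 1165 MPa
τ_max = K·τ₀ = 1.2090 × 1165 = 1408.5 MPa

1410 MPa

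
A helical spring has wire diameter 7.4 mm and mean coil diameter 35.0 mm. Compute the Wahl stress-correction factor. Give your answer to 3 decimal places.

C = D/d = 35.0/7.4 = 4.7297
K_W = (4C−1)/(4C−4) + 0.615/C = 17.919/14.919 + 0.1300 = 1.3311

1.331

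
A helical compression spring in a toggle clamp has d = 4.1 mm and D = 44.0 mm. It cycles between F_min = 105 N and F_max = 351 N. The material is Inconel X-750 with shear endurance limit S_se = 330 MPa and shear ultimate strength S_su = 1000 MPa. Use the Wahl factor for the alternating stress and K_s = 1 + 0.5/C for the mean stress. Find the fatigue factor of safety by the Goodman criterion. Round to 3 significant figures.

0.930

C = D/d = 44.0/4.1 = 10.7317; K_W = (4C−1)/(4C−4)+0.615/C = 1.1344; K_s = 1+0.5/C = 1.0466
F_a = (F_max−F_min)/2 = 123 N; F_m = (F_max+F_min)/2 = 228 N
τ_a = K_W·8F_aD/(πd³) = 1.1344 × 199.96 = 226.83 MPa
τ_m = K_s·8F_mD/(πd³) = 1.0466 × 370.66 = 387.93 MPa
Goodman: 1/n_f = τ_a/S_se + τ_m/S_su = 226.83/330 + 387.93/1000 = 0.68737 + 0.38793 = 1.0753
n_f = 1/1.0753 = 0.93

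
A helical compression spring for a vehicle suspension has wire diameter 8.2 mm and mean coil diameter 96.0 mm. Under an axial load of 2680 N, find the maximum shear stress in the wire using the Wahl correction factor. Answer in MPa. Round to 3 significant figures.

Spring index C = D/d = 96.0/8.2 = 11.7073
K_W = (4C−1)/(4C−4) + 0.615/C = 45.829/42.829 + 0.0525 = 1.1226
τ₀ = 8FD/(πd³) = 8·2680·96.0/(π·8.2³) = 2.05824e+06/1732.2 = 1188.2 MPa
τ_max = K·τ₀ = 1.1226 × 1188.2 = 1333.9 MPa

1330 MPa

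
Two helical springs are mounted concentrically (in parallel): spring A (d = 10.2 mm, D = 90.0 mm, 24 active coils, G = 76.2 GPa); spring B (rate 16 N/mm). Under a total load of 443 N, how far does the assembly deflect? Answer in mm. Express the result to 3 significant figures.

k_A = Gd⁴/(8D³N_a) = (76.2×10³)(10.2⁴)/(8·90.0³·24) = 5.8929 N/mm
Parallel: k_eq = 5.8929 + 16 = 21.893 N/mm
δ = F/k_eq = 443/21.893 = 20.235 mm

20.2 mm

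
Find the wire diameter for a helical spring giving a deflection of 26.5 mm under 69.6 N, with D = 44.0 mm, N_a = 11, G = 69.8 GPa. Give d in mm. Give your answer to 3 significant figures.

4.10 mm

Required rate k = F/δ = 69.6/26.5 = 2.6264 N/mm
d = (8D³N_a·k / G)^(1/4) = (8·44.0³·11·2.6264 / (69.8×10³))^0.25
  = (282.06)^0.25 = 4.0981 mm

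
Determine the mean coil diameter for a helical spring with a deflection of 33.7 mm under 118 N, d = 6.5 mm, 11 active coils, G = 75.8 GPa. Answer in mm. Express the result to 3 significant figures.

76.0 mm

Required rate k = F/δ = 118/33.7 = 3.5015 N/mm
D = (Gd⁴/(8N_a·k))^(1/3) = (75.8×10³·6.5⁴/(8·11·3.5015))^(1/3)
  = (439125)^(1/3) = 76.0086 mm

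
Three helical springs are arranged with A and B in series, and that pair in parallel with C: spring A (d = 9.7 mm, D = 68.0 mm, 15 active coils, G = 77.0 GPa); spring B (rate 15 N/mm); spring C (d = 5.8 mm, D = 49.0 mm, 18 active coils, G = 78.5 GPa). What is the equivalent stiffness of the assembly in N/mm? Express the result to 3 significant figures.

13.4 N/mm

k_A = Gd⁴/(8D³N_a) = (77.0×10³)(9.7⁴)/(8·68.0³·15) = 18.066 N/mm
k_C = Gd⁴/(8D³N_a) = (78.5×10³)(5.8⁴)/(8·49.0³·18) = 5.2436 N/mm
Springs A,B series: k_AB = 1/(1/18.066+1/15) = 8.1955 N/mm; parallel with C: k_eq = 8.1955+5.2436 = 13.439 N/mm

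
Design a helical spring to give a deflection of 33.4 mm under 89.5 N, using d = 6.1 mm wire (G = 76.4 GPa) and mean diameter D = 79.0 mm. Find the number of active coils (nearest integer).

10

Required rate k = F/δ = 89.5/33.4 = 2.6796 N/mm
N_a = Gd⁴/(8D³k) = (76.4×10³ × 6.1⁴)/(8 × 79.0³ × 2.6796)
    = 1.05782e+08 / 1.05693e+07 = 10.01 → 10 coils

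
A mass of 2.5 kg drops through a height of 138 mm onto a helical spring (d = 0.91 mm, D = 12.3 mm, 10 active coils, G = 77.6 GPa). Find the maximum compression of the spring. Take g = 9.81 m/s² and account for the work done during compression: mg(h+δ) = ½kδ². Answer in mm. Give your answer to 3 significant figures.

222 mm

k = Gd⁴/(8D³N_a) = (77.6×10³)(0.91⁴)/(8·12.3³·10) = 0.35746 N/mm
W = mg = 2.5 × 9.81 = 24.525 N
½kδ² − Wδ − Wh = 0 → δ = (W + √(W² + 2kWh))/k
δ = (24.525 + √(601.48 + 2419.58))/0.35746 = (24.525 + 54.964)/0.35746 = 222.37 mm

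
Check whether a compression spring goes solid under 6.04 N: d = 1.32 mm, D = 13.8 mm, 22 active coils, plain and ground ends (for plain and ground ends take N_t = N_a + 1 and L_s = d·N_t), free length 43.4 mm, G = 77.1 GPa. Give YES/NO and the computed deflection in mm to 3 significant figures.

NO, δ = 11.9 mm

k = Gd⁴/(8D³N_a) = (77.1×10³)(1.32⁴)/(8·13.8³·22) = 0.50606 N/mm
N_t = 23; L_s = 1.32·23 = 30.36 mm; δ_solid = L₀ − L_s = 43.4 − 30.36 = 13.04 mm
δ = F/k = 6.04/0.50606 = 11.935 mm
δ < δ_solid → spring does not go solid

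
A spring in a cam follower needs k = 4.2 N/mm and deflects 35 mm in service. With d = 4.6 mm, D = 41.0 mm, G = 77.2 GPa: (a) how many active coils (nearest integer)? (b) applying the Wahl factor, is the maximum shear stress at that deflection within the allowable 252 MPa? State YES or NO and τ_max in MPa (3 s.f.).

(a) 15 coils; (b) YES, τ_max = 183 MPa

N_a = Gd⁴/(8D³k) = (77.2×10³)(4.6⁴)/(8·41.0³·4.2) = 14.93 → N_a = 15
Actual rate k = Gd⁴/(8D³·15) = 4.1794 N/mm
Working load F = kδ = 4.1794·35 = 146.28 N
C = 41.0/4.6 = 8.9130; K_W = (4C−1)/(4C−4)+0.615/C = 1.1638
τ_max = K_W·8FD/(πd³) = 1.1638·156.9 = 182.6 MPa
τ_max ≤ 252 MPa → acceptable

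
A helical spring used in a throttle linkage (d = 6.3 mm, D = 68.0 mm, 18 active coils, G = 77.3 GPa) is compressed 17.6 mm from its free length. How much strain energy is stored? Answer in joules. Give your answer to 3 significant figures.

k = Gd⁴/(8D³N_a) = (77.3×10³)(6.3⁴)/(8·68.0³·18) = 2.6894 N/mm
U = ½kδ² = 0.5 × 2.6894 × 17.6² = 416.53 N·mm = 0.41653 J

0.417 J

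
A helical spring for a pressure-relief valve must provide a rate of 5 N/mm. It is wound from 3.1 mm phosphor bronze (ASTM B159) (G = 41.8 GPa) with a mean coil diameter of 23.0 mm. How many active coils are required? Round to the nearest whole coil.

N_a = Gd⁴/(8D³k) = (41.8×10³ × 3.1⁴)/(8 × 23.0³ × 5)
    = 3.86032e+06 / 486680 = 7.932 → 8 coils

8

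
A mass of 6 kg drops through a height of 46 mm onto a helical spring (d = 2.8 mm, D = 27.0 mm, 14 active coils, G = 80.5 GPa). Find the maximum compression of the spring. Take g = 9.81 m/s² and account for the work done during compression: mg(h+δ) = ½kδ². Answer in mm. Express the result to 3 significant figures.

81.9 mm

k = Gd⁴/(8D³N_a) = (80.5×10³)(2.8⁴)/(8·27.0³·14) = 2.2445 N/mm
W = mg = 6 × 9.81 = 58.86 N
½kδ² − Wδ − Wh = 0 → δ = (W + √(W² + 2kWh))/k
δ = (58.86 + √(3464.5 + 12154.2))/2.2445 = (58.86 + 124.97)/2.2445 = 81.905 mm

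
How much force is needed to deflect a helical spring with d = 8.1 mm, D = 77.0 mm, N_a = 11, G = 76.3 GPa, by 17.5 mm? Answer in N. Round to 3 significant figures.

k = Gd⁴/(8D³N_a) = (76.3×10³)(8.1⁴)/(8·77.0³·11) = 8.1754 N/mm
F = k·δ = 8.1754 × 17.5 = 143.07 N

143 N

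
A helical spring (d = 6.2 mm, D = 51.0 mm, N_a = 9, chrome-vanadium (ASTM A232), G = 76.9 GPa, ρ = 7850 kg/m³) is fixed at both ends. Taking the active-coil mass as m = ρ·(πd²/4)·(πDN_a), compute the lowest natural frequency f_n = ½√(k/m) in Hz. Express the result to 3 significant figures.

k = Gd⁴/(8D³N_a) = (76.9×10³)(6.2⁴)/(8·51.0³·9) = 11.897 N/mm = 11897 N/m
Wire length L = πDN_a = π·51.0·9 = 1442 mm
m = ρ·(πd²/4)·L = 7850 × 30.191×10⁻⁶ m² × 1.442 m = 0.34175 kg
f_n = ½√(k/m) = 0.5·√(11897/0.34175) = 0.5·√(34813) = 93.292 Hz

93.3 Hz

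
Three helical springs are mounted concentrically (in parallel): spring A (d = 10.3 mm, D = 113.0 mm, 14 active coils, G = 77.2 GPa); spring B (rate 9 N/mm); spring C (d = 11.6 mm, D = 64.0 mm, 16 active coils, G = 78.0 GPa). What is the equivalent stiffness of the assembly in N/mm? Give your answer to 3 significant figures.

56.5 N/mm

k_A = Gd⁴/(8D³N_a) = (77.2×10³)(10.3⁴)/(8·113.0³·14) = 5.3767 N/mm
k_C = Gd⁴/(8D³N_a) = (78.0×10³)(11.6⁴)/(8·64.0³·16) = 42.09 N/mm
Parallel: k_eq = 5.3767 + 9 + 42.09 = 56.466 N/mm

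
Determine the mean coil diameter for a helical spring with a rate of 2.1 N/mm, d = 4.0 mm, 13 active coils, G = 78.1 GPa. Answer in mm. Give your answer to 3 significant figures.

D = (Gd⁴/(8N_a·k))^(1/3) = (78.1×10³·4.0⁴/(8·13·2.1))^(1/3)
  = (91545.8)^(1/3) = 45.0692 mm

45.1 mm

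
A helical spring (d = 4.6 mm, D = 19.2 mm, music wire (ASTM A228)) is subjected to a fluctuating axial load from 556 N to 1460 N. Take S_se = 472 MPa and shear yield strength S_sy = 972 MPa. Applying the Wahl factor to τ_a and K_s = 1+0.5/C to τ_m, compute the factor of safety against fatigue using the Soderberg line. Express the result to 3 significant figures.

0.801

C = D/d = 19.2/4.6 = 4.1739; K_W = (4C−1)/(4C−4)+0.615/C = 1.3836; K_s = 1+0.5/C = 1.1198
F_a = (F_max−F_min)/2 = 452 N; F_m = (F_max+F_min)/2 = 1008 N
τ_a = K_W·8F_aD/(πd³) = 1.3836 × 227.04 = 314.15 MPa
τ_m = K_s·8F_mD/(πd³) = 1.1198 × 506.32 = 566.98 MPa
Soderberg: 1/n_f = τ_a/S_se + τ_m/S_sy = 314.15/472 + 566.98/972 = 0.66556 + 0.58331 = 1.2489
n_f = 1/1.2489 = 0.8007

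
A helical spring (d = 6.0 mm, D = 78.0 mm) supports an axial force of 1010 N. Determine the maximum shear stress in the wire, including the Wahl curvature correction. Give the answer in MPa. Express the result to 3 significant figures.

1030 MPa

Spring index C = D/d = 78.0/6.0 = 13.0000
K_W = (4C−1)/(4C−4) + 0.615/C = 51.000/48.000 + 0.0473 = 1.1098
τ₀ = 8FD/(πd³) = 8·1010·78.0/(π·6.0³) = 630240/678.58 = 928.76 MPa
τ_max = K·τ₀ = 1.1098 × 928.76 = 1030.7 MPa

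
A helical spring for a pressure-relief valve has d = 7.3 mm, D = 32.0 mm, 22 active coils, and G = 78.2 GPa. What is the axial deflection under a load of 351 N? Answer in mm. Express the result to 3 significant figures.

k = Gd⁴/(8D³N_a) = (78.2×10³)(7.3⁴)/(8·32.0³·22) = 38.507 N/mm
δ = F/k = 351 / 38.507 = 9.1153 mm

9.12 mm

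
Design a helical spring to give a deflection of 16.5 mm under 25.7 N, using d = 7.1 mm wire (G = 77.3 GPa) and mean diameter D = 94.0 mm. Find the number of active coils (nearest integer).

Required rate k = F/δ = 25.7/16.5 = 1.5576 N/mm
N_a = Gd⁴/(8D³k) = (77.3×10³ × 7.1⁴)/(8 × 94.0³ × 1.5576)
    = 1.96432e+08 / 1.03496e+07 = 18.98 → 19 coils

19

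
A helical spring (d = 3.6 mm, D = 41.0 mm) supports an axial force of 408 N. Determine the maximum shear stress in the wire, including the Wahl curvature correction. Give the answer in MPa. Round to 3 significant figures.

1030 MPa

Spring index C = D/d = 41.0/3.6 = 11.3889
K_W = (4C−1)/(4C−4) + 0.615/C = 44.556/41.556 + 0.0540 = 1.1262
τ₀ = 8FD/(πd³) = 8·408·41.0/(π·3.6³) = 133824/146.57 = 913.01 MPa
τ_max = K·τ₀ = 1.1262 × 913.01 = 1028.2 MPa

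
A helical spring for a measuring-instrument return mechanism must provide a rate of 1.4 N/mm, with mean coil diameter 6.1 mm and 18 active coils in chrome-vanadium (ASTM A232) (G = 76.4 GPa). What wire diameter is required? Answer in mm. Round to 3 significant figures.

d = (8D³N_a·k / G)^(1/4) = (8·6.1³·18·1.4 / (76.4×10³))^0.25
  = (0.59894)^0.25 = 0.8797 mm

0.880 mm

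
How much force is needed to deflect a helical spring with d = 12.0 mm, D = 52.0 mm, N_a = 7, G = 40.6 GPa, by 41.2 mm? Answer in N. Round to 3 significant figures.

k = Gd⁴/(8D³N_a) = (40.6×10³)(12.0⁴)/(8·52.0³·7) = 106.92 N/mm
F = k·δ = 106.92 × 41.2 = 4405 N

4410 N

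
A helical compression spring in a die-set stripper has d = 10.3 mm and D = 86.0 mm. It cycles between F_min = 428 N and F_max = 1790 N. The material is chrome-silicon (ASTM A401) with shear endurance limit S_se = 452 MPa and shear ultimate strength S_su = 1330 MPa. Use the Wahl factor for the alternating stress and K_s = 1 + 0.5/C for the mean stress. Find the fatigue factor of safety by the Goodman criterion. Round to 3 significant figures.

1.88

C = D/d = 86.0/10.3 = 8.3495; K_W = (4C−1)/(4C−4)+0.615/C = 1.1757; K_s = 1+0.5/C = 1.0599
F_a = (F_max−F_min)/2 = 681 N; F_m = (F_max+F_min)/2 = 1109 N
τ_a = K_W·8F_aD/(πd³) = 1.1757 × 136.48 = 160.46 MPa
τ_m = K_s·8F_mD/(πd³) = 1.0599 × 222.26 = 235.57 MPa
Goodman: 1/n_f = τ_a/S_se + τ_m/S_su = 160.46/452 + 235.57/1330 = 0.35500 + 0.17712 = 0.53212
n_f = 1/0.53212 = 1.879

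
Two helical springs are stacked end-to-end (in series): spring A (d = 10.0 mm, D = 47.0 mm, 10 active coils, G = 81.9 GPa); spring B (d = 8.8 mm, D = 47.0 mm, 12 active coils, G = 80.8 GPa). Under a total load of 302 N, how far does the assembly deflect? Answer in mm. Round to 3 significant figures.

k_A = Gd⁴/(8D³N_a) = (81.9×10³)(10.0⁴)/(8·47.0³·10) = 98.605 N/mm
k_B = Gd⁴/(8D³N_a) = (80.8×10³)(8.8⁴)/(8·47.0³·12) = 48.616 N/mm
Series: 1/k_eq = 1/98.605 + 1/48.616 = 0.030711; k_eq = 32.562 N/mm
δ = F/k_eq = 302/32.562 = 9.2747 mm

9.27 mm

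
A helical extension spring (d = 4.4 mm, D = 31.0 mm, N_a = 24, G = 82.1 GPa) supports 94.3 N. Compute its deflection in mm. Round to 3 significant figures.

k = Gd⁴/(8D³N_a) = (82.1×10³)(4.4⁴)/(8·31.0³·24) = 5.3798 N/mm
δ = F/k = 94.3 / 5.3798 = 17.528 mm

17.5 mm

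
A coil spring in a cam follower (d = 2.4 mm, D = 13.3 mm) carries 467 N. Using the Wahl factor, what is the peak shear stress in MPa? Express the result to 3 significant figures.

1460 MPa

Spring index C = D/d = 13.3/2.4 = 5.5417
K_W = (4C−1)/(4C−4) + 0.615/C = 21.167/18.167 + 0.1110 = 1.2761
τ₀ = 8FD/(πd³) = 8·467·13.3/(π·2.4³) = 49688.8/43.429 = 1144.1 MPa
τ_max = K·τ₀ = 1.2761 × 1144.1 = 1460 MPa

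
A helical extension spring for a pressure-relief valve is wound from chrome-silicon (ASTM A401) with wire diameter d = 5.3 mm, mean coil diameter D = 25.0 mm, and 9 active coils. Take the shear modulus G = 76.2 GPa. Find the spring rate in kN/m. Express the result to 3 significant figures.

53.4 kN/m

k = Gd⁴/(8D³N_a) = (76.2×10³ × 5.3⁴) / (8 × 25.0³ × 9)
  = 6.01255e+07 / 1.125e+06 = 53.445 N/mm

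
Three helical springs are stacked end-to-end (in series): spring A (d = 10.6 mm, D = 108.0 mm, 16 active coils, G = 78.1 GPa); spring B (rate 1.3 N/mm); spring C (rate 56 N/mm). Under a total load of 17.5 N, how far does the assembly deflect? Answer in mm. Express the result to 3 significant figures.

k_A = Gd⁴/(8D³N_a) = (78.1×10³)(10.6⁴)/(8·108.0³·16) = 6.115 N/mm
Series: 1/k_eq = 1/6.115 + 1/1.3 + 1/56 = 0.95062; k_eq = 1.0519 N/mm
δ = F/k_eq = 17.5/1.0519 = 16.636 mm

16.6 mm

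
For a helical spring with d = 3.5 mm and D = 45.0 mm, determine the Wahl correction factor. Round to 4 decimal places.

1.1111

C = D/d = 45.0/3.5 = 12.8571
K_W = (4C−1)/(4C−4) + 0.615/C = 50.429/47.429 + 0.0478 = 1.1111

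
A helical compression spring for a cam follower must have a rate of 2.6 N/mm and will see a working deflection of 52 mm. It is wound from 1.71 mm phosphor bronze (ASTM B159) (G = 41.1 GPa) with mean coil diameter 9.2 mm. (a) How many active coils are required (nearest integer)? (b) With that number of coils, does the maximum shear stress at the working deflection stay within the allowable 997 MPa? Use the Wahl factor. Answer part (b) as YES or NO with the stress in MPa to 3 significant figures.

(a) 22 coils; (b) YES, τ_max = 803 MPa

N_a = Gd⁴/(8D³k) = (41.1×10³)(1.71⁴)/(8·9.2³·2.6) = 21.7 → N_a = 22
Actual rate k = Gd⁴/(8D³·22) = 2.5642 N/mm
Working load F = kδ = 2.5642·52 = 133.34 N
C = 9.2/1.71 = 5.3801; K_W = (4C−1)/(4C−4)+0.615/C = 1.2855
τ_max = K_W·8FD/(πd³) = 1.2855·624.73 = 803.12 MPa
τ_max ≤ 997 MPa → acceptable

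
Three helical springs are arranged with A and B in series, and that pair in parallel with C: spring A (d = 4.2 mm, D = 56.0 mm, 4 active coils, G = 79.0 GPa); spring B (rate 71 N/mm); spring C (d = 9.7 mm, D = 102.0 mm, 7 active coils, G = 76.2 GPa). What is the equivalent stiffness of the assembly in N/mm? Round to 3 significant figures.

15.5 N/mm

k_A = Gd⁴/(8D³N_a) = (79.0×10³)(4.2⁴)/(8·56.0³·4) = 4.3743 N/mm
k_C = Gd⁴/(8D³N_a) = (76.2×10³)(9.7⁴)/(8·102.0³·7) = 11.352 N/mm
Springs A,B series: k_AB = 1/(1/4.3743+1/71) = 4.1205 N/mm; parallel with C: k_eq = 4.1205+11.352 = 15.472 N/mm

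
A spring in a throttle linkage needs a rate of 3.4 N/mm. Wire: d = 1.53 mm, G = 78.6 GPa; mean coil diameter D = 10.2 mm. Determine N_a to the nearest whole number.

15

N_a = Gd⁴/(8D³k) = (78.6×10³ × 1.53⁴)/(8 × 10.2³ × 3.4)
    = 430713 / 28864.9 = 14.92 → 15 coils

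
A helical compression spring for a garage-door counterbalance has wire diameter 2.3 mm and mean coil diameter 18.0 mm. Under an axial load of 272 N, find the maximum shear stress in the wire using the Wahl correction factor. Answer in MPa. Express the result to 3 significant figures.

Spring index C = D/d = 18.0/2.3 = 7.8261
K_W = (4C−1)/(4C−4) + 0.615/C = 30.304/27.304 + 0.0786 = 1.1885
τ₀ = 8FD/(πd³) = 8·272·18.0/(π·2.3³) = 39168/38.224 = 1024.7 MPa
τ_max = K·τ₀ = 1.1885 × 1024.7 = 1217.8 MPa

1220 MPa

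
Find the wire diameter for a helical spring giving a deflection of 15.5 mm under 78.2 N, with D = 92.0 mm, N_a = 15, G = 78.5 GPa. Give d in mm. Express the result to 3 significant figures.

Required rate k = F/δ = 78.2/15.5 = 5.0452 N/mm
d = (8D³N_a·k / G)^(1/4) = (8·92.0³·15·5.0452 / (78.5×10³))^0.25
  = (6005.5)^0.25 = 8.8031 mm

8.80 mm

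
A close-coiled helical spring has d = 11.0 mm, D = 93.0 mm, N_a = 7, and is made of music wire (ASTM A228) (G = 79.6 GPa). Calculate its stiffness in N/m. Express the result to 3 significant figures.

k = Gd⁴/(8D³N_a) = (79.6×10³ × 11.0⁴) / (8 × 93.0³ × 7)
  = 1.16542e+09 / 4.5044e+07 = 25.873 N/mm = 25873 N/m

25900 N/m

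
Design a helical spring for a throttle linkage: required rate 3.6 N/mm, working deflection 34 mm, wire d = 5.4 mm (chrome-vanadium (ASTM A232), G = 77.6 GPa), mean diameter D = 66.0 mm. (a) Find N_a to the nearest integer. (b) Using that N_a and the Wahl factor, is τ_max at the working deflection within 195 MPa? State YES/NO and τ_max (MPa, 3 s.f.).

N_a = Gd⁴/(8D³k) = (77.6×10³)(5.4⁴)/(8·66.0³·3.6) = 7.969 → N_a = 8
Actual rate k = Gd⁴/(8D³·8) = 3.5861 N/mm
Working load F = kδ = 3.5861·34 = 121.93 N
C = 66.0/5.4 = 12.2222; K_W = (4C−1)/(4C−4)+0.615/C = 1.1171
τ_max = K_W·8FD/(πd³) = 1.1171·130.14 = 145.38 MPa
τ_max ≤ 195 MPa → acceptable

(a) 8 coils; (b) YES, τ_max = 145 MPa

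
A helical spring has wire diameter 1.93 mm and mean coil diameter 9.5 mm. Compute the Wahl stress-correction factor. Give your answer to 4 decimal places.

C = D/d = 9.5/1.93 = 4.9223
K_W = (4C−1)/(4C−4) + 0.615/C = 18.689/15.689 + 0.1249 = 1.3162

1.3162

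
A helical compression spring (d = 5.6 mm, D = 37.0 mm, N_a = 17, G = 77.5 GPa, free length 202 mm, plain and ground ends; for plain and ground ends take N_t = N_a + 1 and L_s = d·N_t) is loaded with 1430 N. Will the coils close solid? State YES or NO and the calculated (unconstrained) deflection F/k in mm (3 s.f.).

YES, δ = 129 mm

k = Gd⁴/(8D³N_a) = (77.5×10³)(5.6⁴)/(8·37.0³·17) = 11.064 N/mm
N_t = 18; L_s = 5.6·18 = 100.8 mm; δ_solid = L₀ − L_s = 202 − 100.8 = 101.2 mm
δ = F/k = 1430/11.064 = 129.25 mm
δ ≥ δ_solid → spring goes solid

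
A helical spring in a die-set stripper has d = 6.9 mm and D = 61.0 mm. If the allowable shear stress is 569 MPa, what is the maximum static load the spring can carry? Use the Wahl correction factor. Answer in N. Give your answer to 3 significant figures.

C = D/d = 61.0/6.9 = 8.8406
K_W = (4C−1)/(4C−4) + 0.615/C = 34.362/31.362 + 0.0696 = 1.1652
τ_max = K·8FD/(πd³) → F_max = τ_allow·πd³/(8DK)
F_max = 569·π·6.9³/(8·61.0·1.1652) = 5.8723e+05/568.63 = 1032.7 N

1030 N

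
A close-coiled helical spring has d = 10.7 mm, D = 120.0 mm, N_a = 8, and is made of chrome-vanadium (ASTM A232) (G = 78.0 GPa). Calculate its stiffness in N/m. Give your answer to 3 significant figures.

k = Gd⁴/(8D³N_a) = (78.0×10³ × 10.7⁴) / (8 × 120.0³ × 8)
  = 1.02242e+09 / 1.10592e+08 = 9.245 N/mm = 9245 N/m

9240 N/m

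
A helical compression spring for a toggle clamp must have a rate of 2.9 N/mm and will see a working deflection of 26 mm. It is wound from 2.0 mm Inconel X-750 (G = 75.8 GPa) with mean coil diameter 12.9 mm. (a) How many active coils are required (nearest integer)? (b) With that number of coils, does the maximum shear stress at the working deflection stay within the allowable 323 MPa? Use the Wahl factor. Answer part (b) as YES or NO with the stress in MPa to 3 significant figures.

N_a = Gd⁴/(8D³k) = (75.8×10³)(2.0⁴)/(8·12.9³·2.9) = 24.35 → N_a = 24
Actual rate k = Gd⁴/(8D³·24) = 2.9425 N/mm
Working load F = kδ = 2.9425·26 = 76.505 N
C = 12.9/2.0 = 6.4500; K_W = (4C−1)/(4C−4)+0.615/C = 1.2330
τ_max = K_W·8FD/(πd³) = 1.2330·314.15 = 387.33 MPa
τ_max > 323 MPa → exceeds allowable

(a) 24 coils; (b) NO, τ_max = 387 MPa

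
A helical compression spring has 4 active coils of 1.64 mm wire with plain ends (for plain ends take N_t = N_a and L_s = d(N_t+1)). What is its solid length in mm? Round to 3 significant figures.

8.20 mm

plain ends: N_t = N_a = 4
L_s = d·(N_t+1) = 1.64 × 5 = 8.2 mm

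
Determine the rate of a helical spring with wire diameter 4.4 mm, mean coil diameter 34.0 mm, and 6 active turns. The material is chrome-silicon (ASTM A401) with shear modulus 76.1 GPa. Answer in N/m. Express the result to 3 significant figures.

15100 N/m

k = Gd⁴/(8D³N_a) = (76.1×10³ × 4.4⁴) / (8 × 34.0³ × 6)
  = 2.8523e+07 / 1.88659e+06 = 15.119 N/mm = 15119 N/m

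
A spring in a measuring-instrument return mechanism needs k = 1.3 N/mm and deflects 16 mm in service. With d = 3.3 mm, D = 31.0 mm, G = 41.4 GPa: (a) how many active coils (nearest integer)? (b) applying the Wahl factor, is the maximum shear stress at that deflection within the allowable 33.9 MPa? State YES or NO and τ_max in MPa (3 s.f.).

(a) 16 coils; (b) NO, τ_max = 52.3 MPa

N_a = Gd⁴/(8D³k) = (41.4×10³)(3.3⁴)/(8·31.0³·1.3) = 15.85 → N_a = 16
Actual rate k = Gd⁴/(8D³·16) = 1.2875 N/mm
Working load F = kδ = 1.2875·16 = 20.601 N
C = 31.0/3.3 = 9.3939; K_W = (4C−1)/(4C−4)+0.615/C = 1.1548
τ_max = K_W·8FD/(πd³) = 1.1548·45.252 = 52.258 MPa
τ_max > 33.9 MPa → exceeds allowable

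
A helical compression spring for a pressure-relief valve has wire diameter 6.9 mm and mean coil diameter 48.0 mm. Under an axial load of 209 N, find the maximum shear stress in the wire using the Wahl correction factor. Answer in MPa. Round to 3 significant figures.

94.4 MPa

Spring index C = D/d = 48.0/6.9 = 6.9565
K_W = (4C−1)/(4C−4) + 0.615/C = 26.826/23.826 + 0.0884 = 1.2143
τ₀ = 8FD/(πd³) = 8·209·48.0/(π·6.9³) = 80256/1032 = 77.764 MPa
τ_max = K·τ₀ = 1.2143 × 77.764 = 94.431 MPa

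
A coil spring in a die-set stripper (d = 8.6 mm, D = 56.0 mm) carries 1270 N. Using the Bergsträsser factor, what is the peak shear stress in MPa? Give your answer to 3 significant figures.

347 MPa

Spring index C = D/d = 56.0/8.6 = 6.5116
K_B = (4C+2)/(4C−3) = 28.047/23.047 = 1.2170
τ₀ = 8FD/(πd³) = 8·1270·56.0/(π·8.6³) = 568960/1998.2 = 284.73 MPa
τ_max = K·τ₀ = 1.2170 × 284.73 = 346.51 MPa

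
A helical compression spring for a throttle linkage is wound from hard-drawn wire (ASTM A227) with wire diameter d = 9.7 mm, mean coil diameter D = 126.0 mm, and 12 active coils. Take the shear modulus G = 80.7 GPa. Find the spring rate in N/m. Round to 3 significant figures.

3720 N/m

k = Gd⁴/(8D³N_a) = (80.7×10³ × 9.7⁴) / (8 × 126.0³ × 12)
  = 7.14431e+08 / 1.92036e+08 = 3.7203 N/mm = 3720.3 N/m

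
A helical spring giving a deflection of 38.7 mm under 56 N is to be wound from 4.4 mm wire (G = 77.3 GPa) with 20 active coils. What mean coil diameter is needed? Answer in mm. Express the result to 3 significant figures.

50.0 mm

Required rate k = F/δ = 56/38.7 = 1.447 N/mm
D = (Gd⁴/(8N_a·k))^(1/3) = (77.3×10³·4.4⁴/(8·20·1.447))^(1/3)
  = (125139)^(1/3) = 50.0185 mm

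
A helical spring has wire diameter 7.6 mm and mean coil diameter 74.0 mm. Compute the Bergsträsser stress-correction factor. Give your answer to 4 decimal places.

C = D/d = 74.0/7.6 = 9.7368
K_B = (4C+2)/(4C−3) = 40.947/35.947 = 1.1391

1.1391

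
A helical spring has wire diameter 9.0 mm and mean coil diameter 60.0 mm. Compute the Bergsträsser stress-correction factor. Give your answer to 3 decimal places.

1.211

C = D/d = 60.0/9.0 = 6.6667
K_B = (4C+2)/(4C−3) = 28.667/23.667 = 1.2113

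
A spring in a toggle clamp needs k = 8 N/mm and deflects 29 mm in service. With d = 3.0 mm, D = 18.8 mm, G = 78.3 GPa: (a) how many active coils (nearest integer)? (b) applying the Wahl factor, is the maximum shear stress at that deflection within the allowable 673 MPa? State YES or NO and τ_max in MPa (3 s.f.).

(a) 15 coils; (b) YES, τ_max = 507 MPa

N_a = Gd⁴/(8D³k) = (78.3×10³)(3.0⁴)/(8·18.8³·8) = 14.91 → N_a = 15
Actual rate k = Gd⁴/(8D³·15) = 7.9541 N/mm
Working load F = kδ = 7.9541·29 = 230.67 N
C = 18.8/3.0 = 6.2667; K_W = (4C−1)/(4C−4)+0.615/C = 1.2405
τ_max = K_W·8FD/(πd³) = 1.2405·409 = 507.38 MPa
τ_max ≤ 673 MPa → acceptable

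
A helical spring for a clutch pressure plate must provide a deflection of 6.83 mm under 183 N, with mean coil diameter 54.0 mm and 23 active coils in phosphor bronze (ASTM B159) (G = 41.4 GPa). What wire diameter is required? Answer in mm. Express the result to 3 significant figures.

Required rate k = F/δ = 183/6.83 = 26.794 N/mm
d = (8D³N_a·k / G)^(1/4) = (8·54.0³·23·26.794 / (41.4×10³))^0.25
  = (18751)^0.25 = 11.7019 mm

11.7 mm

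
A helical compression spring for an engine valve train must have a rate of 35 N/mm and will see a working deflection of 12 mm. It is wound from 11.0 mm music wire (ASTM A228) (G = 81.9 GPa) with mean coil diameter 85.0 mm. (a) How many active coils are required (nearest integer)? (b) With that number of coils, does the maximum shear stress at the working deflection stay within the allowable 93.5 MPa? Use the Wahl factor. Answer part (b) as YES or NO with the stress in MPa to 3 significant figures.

N_a = Gd⁴/(8D³k) = (81.9×10³)(11.0⁴)/(8·85.0³·35) = 6.973 → N_a = 7
Actual rate k = Gd⁴/(8D³·7) = 34.867 N/mm
Working load F = kδ = 34.867·12 = 418.4 N
C = 85.0/11.0 = 7.7273; K_W = (4C−1)/(4C−4)+0.615/C = 1.1911
τ_max = K_W·8FD/(πd³) = 1.1911·68.041 = 81.042 MPa
τ_max ≤ 93.5 MPa → acceptable

(a) 7 coils; (b) YES, τ_max = 81.0 MPa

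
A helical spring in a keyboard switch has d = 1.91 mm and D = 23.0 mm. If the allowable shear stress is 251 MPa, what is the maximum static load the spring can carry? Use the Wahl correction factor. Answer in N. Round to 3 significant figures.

26.7 N

C = D/d = 23.0/1.91 = 12.0419
K_W = (4C−1)/(4C−4) + 0.615/C = 47.168/44.168 + 0.0511 = 1.1190
τ_max = K·8FD/(πd³) → F_max = τ_allow·πd³/(8DK)
F_max = 251·π·1.91³/(8·23.0·1.1190) = 5494.4/205.9 = 26.686 N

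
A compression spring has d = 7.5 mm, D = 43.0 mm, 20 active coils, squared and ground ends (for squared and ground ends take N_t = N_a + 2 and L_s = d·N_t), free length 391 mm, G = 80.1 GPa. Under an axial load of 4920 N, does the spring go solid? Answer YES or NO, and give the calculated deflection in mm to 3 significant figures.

k = Gd⁴/(8D³N_a) = (80.1×10³)(7.5⁴)/(8·43.0³·20) = 19.923 N/mm
N_t = 22; L_s = 7.5·22 = 165 mm; δ_solid = L₀ − L_s = 391 − 165 = 226 mm
δ = F/k = 4920/19.923 = 246.95 mm
δ ≥ δ_solid → spring goes solid

YES, δ = 247 mm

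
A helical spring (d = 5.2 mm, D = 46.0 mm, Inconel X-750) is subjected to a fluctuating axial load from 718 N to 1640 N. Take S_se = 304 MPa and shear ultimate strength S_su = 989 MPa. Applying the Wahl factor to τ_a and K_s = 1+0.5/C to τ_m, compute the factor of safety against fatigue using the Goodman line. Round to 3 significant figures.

C = D/d = 46.0/5.2 = 8.8462; K_W = (4C−1)/(4C−4)+0.615/C = 1.1651; K_s = 1+0.5/C = 1.0565
F_a = (F_max−F_min)/2 = 461 N; F_m = (F_max+F_min)/2 = 1179 N
τ_a = K_W·8F_aD/(πd³) = 1.1651 × 384.05 = 447.46 MPa
τ_m = K_s·8F_mD/(πd³) = 1.0565 × 982.2 = 1037.7 MPa
Goodman: 1/n_f = τ_a/S_se + τ_m/S_su = 447.46/304 + 1037.7/989 = 1.47191 + 1.04926 = 2.5212
n_f = 1/2.5212 = 0.3966

0.397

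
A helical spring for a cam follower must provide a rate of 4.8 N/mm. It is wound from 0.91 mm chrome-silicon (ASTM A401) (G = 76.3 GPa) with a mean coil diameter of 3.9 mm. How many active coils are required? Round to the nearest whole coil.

N_a = Gd⁴/(8D³k) = (76.3×10³ × 0.91⁴)/(8 × 3.9³ × 4.8)
    = 52322.7 / 2277.85 = 22.97 → 23 coils

23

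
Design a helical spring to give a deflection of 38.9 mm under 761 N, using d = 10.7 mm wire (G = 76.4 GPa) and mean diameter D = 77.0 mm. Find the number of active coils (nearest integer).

Required rate k = F/δ = 761/38.9 = 19.563 N/mm
N_a = Gd⁴/(8D³k) = (76.4×10³ × 10.7⁴)/(8 × 77.0³ × 19.563)
    = 1.00145e+09 / 7.14492e+07 = 14.02 → 14 coils

14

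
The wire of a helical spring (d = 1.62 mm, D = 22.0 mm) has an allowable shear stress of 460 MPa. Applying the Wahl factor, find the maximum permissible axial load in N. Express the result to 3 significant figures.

31.6 N

C = D/d = 22.0/1.62 = 13.5802
K_W = (4C−1)/(4C−4) + 0.615/C = 53.321/50.321 + 0.0453 = 1.1049
τ_max = K·8FD/(πd³) → F_max = τ_allow·πd³/(8DK)
F_max = 460·π·1.62³/(8·22.0·1.1049) = 6144/194.46 = 31.595 N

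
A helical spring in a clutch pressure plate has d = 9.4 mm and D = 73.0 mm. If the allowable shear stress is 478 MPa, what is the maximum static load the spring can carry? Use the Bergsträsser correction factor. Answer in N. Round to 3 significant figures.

1810 N

C = D/d = 73.0/9.4 = 7.7660
K_B = (4C+2)/(4C−3) = 33.064/28.064 = 1.1782
τ_max = K·8FD/(πd³) → F_max = τ_allow·πd³/(8DK)
F_max = 478·π·9.4³/(8·73.0·1.1782) = 1.2473e+06/688.05 = 1812.8 N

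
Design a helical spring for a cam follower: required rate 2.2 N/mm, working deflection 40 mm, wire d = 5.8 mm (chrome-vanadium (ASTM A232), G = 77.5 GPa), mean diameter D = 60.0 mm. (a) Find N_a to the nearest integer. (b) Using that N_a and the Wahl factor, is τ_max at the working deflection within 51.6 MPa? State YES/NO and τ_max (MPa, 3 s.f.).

(a) 23 coils; (b) NO, τ_max = 78.8 MPa

N_a = Gd⁴/(8D³k) = (77.5×10³)(5.8⁴)/(8·60.0³·2.2) = 23.07 → N_a = 23
Actual rate k = Gd⁴/(8D³·23) = 2.2067 N/mm
Working load F = kδ = 2.2067·40 = 88.268 N
C = 60.0/5.8 = 10.3448; K_W = (4C−1)/(4C−4)+0.615/C = 1.1397
τ_max = K_W·8FD/(πd³) = 1.1397·69.121 = 78.778 MPa
τ_max > 51.6 MPa → exceeds allowable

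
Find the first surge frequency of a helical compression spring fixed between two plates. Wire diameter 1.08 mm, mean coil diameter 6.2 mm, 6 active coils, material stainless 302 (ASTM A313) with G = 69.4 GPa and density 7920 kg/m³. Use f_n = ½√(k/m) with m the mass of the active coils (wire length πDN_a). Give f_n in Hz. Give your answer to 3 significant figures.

k = Gd⁴/(8D³N_a) = (69.4×10³)(1.08⁴)/(8·6.2³·6) = 8.2535 N/mm = 8253.5 N/m
Wire length L = πDN_a = π·6.2·6 = 116.87 mm
m = ρ·(πd²/4)·L = 7920 × 0.91609×10⁻⁶ m² × 0.11687 m = 0.00084792 kg
f_n = ½√(k/m) = 0.5·√(8253.5/0.00084792) = 0.5·√(9.7338e+06) = 1560 Hz

1560 Hz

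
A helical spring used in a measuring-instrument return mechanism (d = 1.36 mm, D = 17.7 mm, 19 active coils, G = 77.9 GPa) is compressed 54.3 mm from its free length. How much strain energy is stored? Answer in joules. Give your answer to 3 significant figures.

k = Gd⁴/(8D³N_a) = (77.9×10³)(1.36⁴)/(8·17.7³·19) = 0.31618 N/mm
U = ½kδ² = 0.5 × 0.31618 × 54.3² = 466.12 N·mm = 0.46612 J

0.466 J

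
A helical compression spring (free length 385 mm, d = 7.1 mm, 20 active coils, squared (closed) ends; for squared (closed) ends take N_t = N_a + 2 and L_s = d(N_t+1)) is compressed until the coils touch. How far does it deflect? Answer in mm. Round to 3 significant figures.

222 mm

N_t = 22; L_s = 7.1·23 = 163.3 mm
δ_solid = L₀ − L_s = 385 − 163.3 = 221.7 mm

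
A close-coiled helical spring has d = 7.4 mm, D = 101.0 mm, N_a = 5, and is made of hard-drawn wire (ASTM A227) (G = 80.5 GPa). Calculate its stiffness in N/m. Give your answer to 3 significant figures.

5860 N/m

k = Gd⁴/(8D³N_a) = (80.5×10³ × 7.4⁴) / (8 × 101.0³ × 5)
  = 2.41392e+08 / 4.1212e+07 = 5.8573 N/mm = 5857.3 N/m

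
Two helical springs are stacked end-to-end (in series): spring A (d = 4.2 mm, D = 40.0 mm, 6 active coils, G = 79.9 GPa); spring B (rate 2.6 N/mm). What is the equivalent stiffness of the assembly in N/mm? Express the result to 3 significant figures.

k_A = Gd⁴/(8D³N_a) = (79.9×10³)(4.2⁴)/(8·40.0³·6) = 8.0932 N/mm
Series: 1/k_eq = 1/8.0932 + 1/2.6 = 0.50818; k_eq = 1.9678 N/mm

1.97 N/mm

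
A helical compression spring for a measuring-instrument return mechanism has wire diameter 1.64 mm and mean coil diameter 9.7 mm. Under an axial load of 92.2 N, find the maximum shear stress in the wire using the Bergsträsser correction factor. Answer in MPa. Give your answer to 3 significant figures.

Spring index C = D/d = 9.7/1.64 = 5.9146
K_B = (4C+2)/(4C−3) = 25.659/20.659 = 1.2420
τ₀ = 8FD/(πd³) = 8·92.2·9.7/(π·1.64³) = 7154.72/13.857 = 516.31 MPa
τ_max = K·τ₀ = 1.2420 × 516.31 = 641.27 MPa

641 MPa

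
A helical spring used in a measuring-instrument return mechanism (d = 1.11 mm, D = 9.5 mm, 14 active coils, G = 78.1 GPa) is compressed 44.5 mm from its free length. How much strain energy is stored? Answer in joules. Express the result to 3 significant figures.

1.22 J

k = Gd⁴/(8D³N_a) = (78.1×10³)(1.11⁴)/(8·9.5³·14) = 1.2347 N/mm
U = ½kδ² = 0.5 × 1.2347 × 44.5² = 1222.5 N·mm = 1.2225 J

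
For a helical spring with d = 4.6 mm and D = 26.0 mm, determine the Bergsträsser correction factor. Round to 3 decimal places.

1.255

C = D/d = 26.0/4.6 = 5.6522
K_B = (4C+2)/(4C−3) = 24.609/19.609 = 1.2550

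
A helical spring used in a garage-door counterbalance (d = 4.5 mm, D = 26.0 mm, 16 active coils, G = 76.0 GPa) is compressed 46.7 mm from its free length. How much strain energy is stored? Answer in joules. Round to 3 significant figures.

k = Gd⁴/(8D³N_a) = (76.0×10³)(4.5⁴)/(8·26.0³·16) = 13.853 N/mm
U = ½kδ² = 0.5 × 13.853 × 46.7² = 15106 N·mm = 15.106 J

15.1 J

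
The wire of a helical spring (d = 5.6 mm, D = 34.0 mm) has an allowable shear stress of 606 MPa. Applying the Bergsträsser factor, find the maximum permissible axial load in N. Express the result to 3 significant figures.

995 N

C = D/d = 34.0/5.6 = 6.0714
K_B = (4C+2)/(4C−3) = 26.286/21.286 = 1.2349
τ_max = K·8FD/(πd³) → F_max = τ_allow·πd³/(8DK)
F_max = 606·π·5.6³/(8·34.0·1.2349) = 3.3434e+05/335.89 = 995.37 N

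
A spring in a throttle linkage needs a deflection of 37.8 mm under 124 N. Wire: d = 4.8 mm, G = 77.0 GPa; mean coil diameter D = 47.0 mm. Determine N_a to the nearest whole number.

Required rate k = F/δ = 124/37.8 = 3.2804 N/mm
N_a = Gd⁴/(8D³k) = (77.0×10³ × 4.8⁴)/(8 × 47.0³ × 3.2804)
    = 4.08748e+07 / 2.72467e+06 = 15 → 15 coils

15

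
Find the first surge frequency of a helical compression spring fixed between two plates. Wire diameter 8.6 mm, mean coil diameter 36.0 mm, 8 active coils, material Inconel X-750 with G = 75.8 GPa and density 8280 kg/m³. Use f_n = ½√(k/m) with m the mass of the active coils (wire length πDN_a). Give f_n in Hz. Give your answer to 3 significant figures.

282 Hz

k = Gd⁴/(8D³N_a) = (75.8×10³)(8.6⁴)/(8·36.0³·8) = 138.86 N/mm = 1.3886e+05 N/m
Wire length L = πDN_a = π·36.0·8 = 904.78 mm
m = ρ·(πd²/4)·L = 8280 × 58.088×10⁻⁶ m² × 0.90478 m = 0.43517 kg
f_n = ½√(k/m) = 0.5·√(1.3886e+05/0.43517) = 0.5·√(3.1909e+05) = 282.44 Hz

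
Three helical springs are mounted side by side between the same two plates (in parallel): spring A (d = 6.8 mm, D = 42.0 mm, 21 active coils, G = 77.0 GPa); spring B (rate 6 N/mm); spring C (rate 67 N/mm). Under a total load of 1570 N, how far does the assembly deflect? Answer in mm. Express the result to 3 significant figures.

k_A = Gd⁴/(8D³N_a) = (77.0×10³)(6.8⁴)/(8·42.0³·21) = 13.227 N/mm
Parallel: k_eq = 13.227 + 6 + 67 = 86.227 N/mm
δ = F/k_eq = 1570/86.227 = 18.208 mm

18.2 mm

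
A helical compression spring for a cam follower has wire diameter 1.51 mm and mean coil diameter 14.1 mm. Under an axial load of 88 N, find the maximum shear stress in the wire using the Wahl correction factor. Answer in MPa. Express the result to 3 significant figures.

Spring index C = D/d = 14.1/1.51 = 9.3377
K_W = (4C−1)/(4C−4) + 0.615/C = 36.351/33.351 + 0.0659 = 1.1558
τ₀ = 8FD/(πd³) = 8·88·14.1/(π·1.51³) = 9926.4/10.816 = 917.72 MPa
τ_max = K·τ₀ = 1.1558 × 917.72 = 1060.7 MPa

1060 MPa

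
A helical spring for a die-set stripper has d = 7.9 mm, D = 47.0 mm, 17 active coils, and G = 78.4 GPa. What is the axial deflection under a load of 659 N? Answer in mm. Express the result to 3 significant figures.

k = Gd⁴/(8D³N_a) = (78.4×10³)(7.9⁴)/(8·47.0³·17) = 21.627 N/mm
δ = F/k = 659 / 21.627 = 30.471 mm

30.5 mm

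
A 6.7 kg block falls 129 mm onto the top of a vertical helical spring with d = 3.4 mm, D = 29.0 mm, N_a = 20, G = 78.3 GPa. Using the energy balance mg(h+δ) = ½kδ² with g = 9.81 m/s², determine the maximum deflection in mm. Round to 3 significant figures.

108 mm

k = Gd⁴/(8D³N_a) = (78.3×10³)(3.4⁴)/(8·29.0³·20) = 2.6814 N/mm
W = mg = 6.7 × 9.81 = 65.727 N
½kδ² − Wδ − Wh = 0 → δ = (W + √(W² + 2kWh))/k
δ = (65.727 + √(4320 + 45470.2))/2.6814 = (65.727 + 223.14)/2.6814 = 107.73 mm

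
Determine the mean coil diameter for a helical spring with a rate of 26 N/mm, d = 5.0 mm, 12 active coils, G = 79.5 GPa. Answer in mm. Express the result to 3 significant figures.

27.1 mm

D = (Gd⁴/(8N_a·k))^(1/3) = (79.5×10³·5.0⁴/(8·12·26))^(1/3)
  = (19906.9)^(1/3) = 27.1020 mm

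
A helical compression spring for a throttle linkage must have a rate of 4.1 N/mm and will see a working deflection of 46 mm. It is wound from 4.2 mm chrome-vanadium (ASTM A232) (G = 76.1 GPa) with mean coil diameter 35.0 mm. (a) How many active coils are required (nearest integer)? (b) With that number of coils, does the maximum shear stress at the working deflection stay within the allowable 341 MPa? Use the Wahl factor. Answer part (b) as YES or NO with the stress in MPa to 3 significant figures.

(a) 17 coils; (b) YES, τ_max = 264 MPa

N_a = Gd⁴/(8D³k) = (76.1×10³)(4.2⁴)/(8·35.0³·4.1) = 16.84 → N_a = 17
Actual rate k = Gd⁴/(8D³·17) = 4.0611 N/mm
Working load F = kδ = 4.0611·46 = 186.81 N
C = 35.0/4.2 = 8.3333; K_W = (4C−1)/(4C−4)+0.615/C = 1.1761
τ_max = K_W·8FD/(πd³) = 1.1761·224.73 = 264.3 MPa
τ_max ≤ 341 MPa → acceptable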